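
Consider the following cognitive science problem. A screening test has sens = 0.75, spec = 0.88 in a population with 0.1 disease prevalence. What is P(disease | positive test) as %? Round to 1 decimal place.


PPV = (sens * prev) / (sens * prev + (1-spec) * (1-prev))
Numerator = 0.75 * 0.1 = 0.075
P(positive and no disease) = (1 - spec) * (1 - prev) = (1 - 0.88) * (1 - 0.1) = 0.108
Denominator = 0.075 + 0.108 = 0.183
PPV = 0.075 / 0.183 = 0.409836
As percentage = 41.0


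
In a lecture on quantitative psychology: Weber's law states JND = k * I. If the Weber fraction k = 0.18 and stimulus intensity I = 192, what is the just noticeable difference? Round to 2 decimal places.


JND = k * I
JND = 0.18 * 192
= 34.56


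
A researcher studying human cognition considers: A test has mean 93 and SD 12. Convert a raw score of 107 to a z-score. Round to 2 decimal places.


z = (X - mu) / sigma
= (107 - 93) / 12
= 14 / 12
= 1.17


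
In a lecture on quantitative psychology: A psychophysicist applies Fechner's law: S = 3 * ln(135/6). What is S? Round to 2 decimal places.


S = 3 * ln(135/6)
I/I0 = 22.5
ln(22.5) = 3.1135
S = 3 * 3.1135
= 9.34


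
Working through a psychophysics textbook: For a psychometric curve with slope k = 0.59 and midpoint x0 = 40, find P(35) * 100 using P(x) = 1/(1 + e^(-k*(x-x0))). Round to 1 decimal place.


P(x) = 1/(1 + e^(-0.59*(35 - 40)))
Exponent = -0.59 * -5 = 2.95
e^(2.95) = 19.105954
P = 1/(1 + 19.105954) = 0.049737
Percentage = 5.0


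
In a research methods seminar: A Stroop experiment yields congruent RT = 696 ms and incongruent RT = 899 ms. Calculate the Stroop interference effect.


Stroop effect = RT(incongruent) - RT(congruent)
= 899 - 696
= 203 ms


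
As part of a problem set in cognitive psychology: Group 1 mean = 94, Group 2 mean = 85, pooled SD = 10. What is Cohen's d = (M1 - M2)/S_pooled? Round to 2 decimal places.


Cohen's d = (M1 - M2) / S_pooled
= (94 - 85) / 10
= 9 / 10
= 0.90


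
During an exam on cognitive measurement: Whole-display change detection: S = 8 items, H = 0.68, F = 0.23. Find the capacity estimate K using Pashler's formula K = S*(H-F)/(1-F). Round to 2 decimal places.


K = S * (H - F) / (1 - F)
H - F = 0.45
1 - F = 0.77
K = 8 * 0.45 / 0.77
= 4.68


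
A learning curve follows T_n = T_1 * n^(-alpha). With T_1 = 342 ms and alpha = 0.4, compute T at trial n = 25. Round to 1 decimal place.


T_n = 342 * 25^(-0.4)
25^(-0.4) = 0.275946
T_n = 342 * 0.275946
= 94.4 ms


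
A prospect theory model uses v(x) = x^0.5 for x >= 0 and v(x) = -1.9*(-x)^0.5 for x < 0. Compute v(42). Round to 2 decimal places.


Since x = 42 >= 0, use v(x) = x^0.5
42^0.5 = 6.4807
v(42) = 6.48


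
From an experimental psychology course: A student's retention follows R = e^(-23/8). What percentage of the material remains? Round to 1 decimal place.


R = e^(-t/S)
-t/S = -23/8 = -2.875
R = e^(-2.875) = 0.056416
Percentage = 0.056416 * 100
= 5.6


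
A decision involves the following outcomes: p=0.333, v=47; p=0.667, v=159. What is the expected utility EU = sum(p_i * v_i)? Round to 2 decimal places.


EU = sum(p_i * v_i)
0.333 * 47 = 15.651
0.667 * 159 = 106.053
EU = 15.651 + 106.053
= 121.70


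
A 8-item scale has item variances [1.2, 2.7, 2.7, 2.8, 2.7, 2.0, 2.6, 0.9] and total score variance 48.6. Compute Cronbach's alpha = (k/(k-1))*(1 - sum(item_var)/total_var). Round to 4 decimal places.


alpha = (k/(k-1)) * (1 - sum(s_i^2)/s_total^2)
sum(item variances) = 17.6
k/(k-1) = 8/7 = 1.142857
1 - 17.6/48.6 = 1 - 0.36214 = 0.63786
alpha = 1.142857 * 0.63786
= 0.7290


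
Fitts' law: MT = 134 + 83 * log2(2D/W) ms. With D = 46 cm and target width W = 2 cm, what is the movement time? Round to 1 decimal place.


MT = 134 + 83 * log2(2*46/2)
2D/W = 46.0
log2(46.0) = 5.5236
MT = 134 + 83 * 5.5236
= 592.5 ms


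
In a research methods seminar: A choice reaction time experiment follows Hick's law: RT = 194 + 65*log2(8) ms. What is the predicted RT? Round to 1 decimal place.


RT = 194 + 65 * log2(8)
log2(8) = 3.0
RT = 194 + 65 * 3.0
= 194 + 195.0
= 389.0 ms


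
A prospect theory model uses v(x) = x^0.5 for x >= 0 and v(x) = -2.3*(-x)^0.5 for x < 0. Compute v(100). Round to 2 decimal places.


Since x = 100 >= 0, use v(x) = x^0.5
100^0.5 = 10.0
v(100) = 10.00


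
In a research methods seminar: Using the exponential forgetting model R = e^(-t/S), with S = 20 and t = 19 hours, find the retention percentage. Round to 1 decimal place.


R = e^(-t/S)
-t/S = -19/20 = -0.95
R = e^(-0.95) = 0.386741
Percentage = 0.386741 * 100
= 38.7


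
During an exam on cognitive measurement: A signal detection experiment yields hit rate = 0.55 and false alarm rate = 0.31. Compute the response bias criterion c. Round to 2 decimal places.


c = -0.5 * (z(HR) + z(FAR))
z(0.55) = 0.1257
z(0.31) = -0.4959
c = -0.5 * (0.1257 + -0.4959)
= -0.5 * -0.3702
= 0.19


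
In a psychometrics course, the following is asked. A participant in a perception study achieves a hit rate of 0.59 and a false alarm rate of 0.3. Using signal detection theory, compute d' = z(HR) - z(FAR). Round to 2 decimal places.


d' = z(HR) - z(FAR)
z(0.59) = 0.2275
z(0.3) = -0.5244
d' = 0.2275 - -0.5244
= 0.75


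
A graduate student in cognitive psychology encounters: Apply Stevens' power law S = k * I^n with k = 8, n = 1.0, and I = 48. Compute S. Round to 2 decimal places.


S = 8 * 48^1.0
48^1.0 = 48.0
S = 8 * 48.0
= 384.00


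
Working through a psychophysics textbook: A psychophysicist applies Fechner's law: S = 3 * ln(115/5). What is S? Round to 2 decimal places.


S = 3 * ln(115/5)
I/I0 = 23.0
ln(23.0) = 3.1355
S = 3 * 3.1355
= 9.41


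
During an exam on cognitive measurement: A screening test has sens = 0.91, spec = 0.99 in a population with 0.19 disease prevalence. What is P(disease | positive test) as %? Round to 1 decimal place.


PPV = (sens * prev) / (sens * prev + (1-spec) * (1-prev))
Numerator = 0.91 * 0.19 = 0.1729
P(positive and no disease) = (1 - spec) * (1 - prev) = (1 - 0.99) * (1 - 0.19) = 0.0081
Denominator = 0.1729 + 0.0081 = 0.181
PPV = 0.1729 / 0.181 = 0.955249
As percentage = 95.5


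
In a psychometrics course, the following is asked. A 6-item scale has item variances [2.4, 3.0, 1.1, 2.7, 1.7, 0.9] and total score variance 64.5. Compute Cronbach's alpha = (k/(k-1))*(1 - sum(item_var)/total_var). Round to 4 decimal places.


alpha = (k/(k-1)) * (1 - sum(s_i^2)/s_total^2)
sum(item variances) = 11.8
k/(k-1) = 6/5 = 1.2
1 - 11.8/64.5 = 1 - 0.182946 = 0.817054
alpha = 1.2 * 0.817054
= 0.9805


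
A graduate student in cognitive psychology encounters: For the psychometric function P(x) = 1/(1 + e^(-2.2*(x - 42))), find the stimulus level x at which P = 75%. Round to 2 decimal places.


At P = 0.75: 0.75 = 1/(1 + e^(-k*(x-x0)))
Solving: e^(-k*(x-x0)) = 1/3
x = x0 + ln(3)/k
ln(3) = 1.0986
x = 42 + 1.0986/2.2
= 42 + 0.4994
= 42.50


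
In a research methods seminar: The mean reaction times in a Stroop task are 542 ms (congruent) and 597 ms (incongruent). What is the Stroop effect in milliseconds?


Stroop effect = RT(incongruent) - RT(congruent)
= 597 - 542
= 55 ms


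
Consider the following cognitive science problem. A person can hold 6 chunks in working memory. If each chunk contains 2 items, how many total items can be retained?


Total items = chunks * items_per_chunk
= 6 * 2
= 12


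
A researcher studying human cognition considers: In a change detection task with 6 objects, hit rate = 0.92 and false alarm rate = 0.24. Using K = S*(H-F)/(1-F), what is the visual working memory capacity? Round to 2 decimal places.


K = S * (H - F) / (1 - F)
H - F = 0.68
1 - F = 0.76
K = 6 * 0.68 / 0.76
= 5.37


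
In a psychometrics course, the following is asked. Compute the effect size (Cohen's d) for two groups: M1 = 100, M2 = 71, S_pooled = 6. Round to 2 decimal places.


Cohen's d = (M1 - M2) / S_pooled
= (100 - 71) / 6
= 29 / 6
= 4.83


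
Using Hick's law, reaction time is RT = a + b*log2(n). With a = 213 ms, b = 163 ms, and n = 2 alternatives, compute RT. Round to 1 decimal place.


RT = 213 + 163 * log2(2)
log2(2) = 1.0
RT = 213 + 163 * 1.0
= 213 + 163.0
= 376.0 ms


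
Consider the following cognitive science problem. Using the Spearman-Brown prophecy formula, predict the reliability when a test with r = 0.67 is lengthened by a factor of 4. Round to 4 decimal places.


r_new = n*r / (1 + (n-1)*r)
Numerator = 4 * 0.67 = 2.68
Denominator = 1 + 3 * 0.67 = 3.01
r_new = 2.68 / 3.01
= 0.8904


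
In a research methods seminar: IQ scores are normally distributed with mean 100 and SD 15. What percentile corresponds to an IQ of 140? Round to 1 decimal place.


z = (IQ - mean) / SD
z = (140 - 100) / 15 = 2.6667
Percentile = Phi(2.6667) * 100
Phi(2.6667) = 0.99617
= 99.6


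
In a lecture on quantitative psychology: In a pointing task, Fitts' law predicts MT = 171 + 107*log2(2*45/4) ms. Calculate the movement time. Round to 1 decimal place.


MT = 171 + 107 * log2(2*45/4)
2D/W = 22.5
log2(22.5) = 4.4919
MT = 171 + 107 * 4.4919
= 651.6 ms


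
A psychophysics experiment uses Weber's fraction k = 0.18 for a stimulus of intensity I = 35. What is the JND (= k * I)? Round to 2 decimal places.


JND = k * I
JND = 0.18 * 35
= 6.30


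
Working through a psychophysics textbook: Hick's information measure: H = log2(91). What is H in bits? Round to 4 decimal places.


H = log2(n)
H = log2(91)
= 6.5078


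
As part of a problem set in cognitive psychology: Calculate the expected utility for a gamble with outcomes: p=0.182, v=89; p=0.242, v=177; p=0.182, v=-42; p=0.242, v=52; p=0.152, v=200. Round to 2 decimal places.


EU = sum(p_i * v_i)
0.182 * 89 = 16.198
0.242 * 177 = 42.834
0.182 * -42 = -7.644
0.242 * 52 = 12.584
0.152 * 200 = 30.4
EU = 16.198 + 42.834 + -7.644 + 12.584 + 30.4
= 94.37


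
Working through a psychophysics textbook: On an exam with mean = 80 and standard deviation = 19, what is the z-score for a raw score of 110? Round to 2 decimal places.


z = (X - mu) / sigma
= (110 - 80) / 19
= 30 / 19
= 1.58


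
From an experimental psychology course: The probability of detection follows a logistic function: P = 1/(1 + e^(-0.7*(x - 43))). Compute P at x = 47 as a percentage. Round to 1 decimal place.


P(x) = 1/(1 + e^(-0.7*(47 - 43)))
Exponent = -0.7 * 4 = -2.8
e^(-2.8) = 0.06081
P = 1/(1 + 0.06081) = 0.942676
Percentage = 94.3


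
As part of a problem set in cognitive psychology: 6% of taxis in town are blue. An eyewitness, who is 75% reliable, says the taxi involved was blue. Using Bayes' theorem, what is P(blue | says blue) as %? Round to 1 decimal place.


P(blue | says blue) = P(says blue | blue)*P(blue) / [P(says blue | blue)*P(blue) + P(says blue | not blue)*P(not blue)]
Numerator = 0.75 * 0.06 = 0.045
False identification = 0.25 * 0.94 = 0.235
P = 0.045 / (0.045 + 0.235)
= 0.045 / 0.28
As percentage = 16.1


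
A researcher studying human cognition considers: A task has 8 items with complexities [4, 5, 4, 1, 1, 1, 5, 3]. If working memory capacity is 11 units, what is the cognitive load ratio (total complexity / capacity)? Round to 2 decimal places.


Total complexity = 4 + 5 + 4 + 1 + 1 + 1 + 5 + 3 = 24
Load = total / capacity = 24 / 11
= 2.18


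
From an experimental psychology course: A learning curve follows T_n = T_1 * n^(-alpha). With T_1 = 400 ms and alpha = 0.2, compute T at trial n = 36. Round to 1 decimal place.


T_n = 400 * 36^(-0.2)
36^(-0.2) = 0.488359
T_n = 400 * 0.488359
= 195.3 ms


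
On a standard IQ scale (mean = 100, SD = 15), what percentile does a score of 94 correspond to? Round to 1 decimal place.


z = (IQ - mean) / SD
z = (94 - 100) / 15 = -0.4
Percentile = Phi(-0.4) * 100
Phi(-0.4) = 0.344578
= 34.5


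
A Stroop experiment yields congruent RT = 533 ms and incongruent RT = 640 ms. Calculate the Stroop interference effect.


Stroop effect = RT(incongruent) - RT(congruent)
= 640 - 533
= 107 ms


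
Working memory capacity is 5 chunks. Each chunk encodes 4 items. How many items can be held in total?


Total items = chunks * items_per_chunk
= 5 * 4
= 20


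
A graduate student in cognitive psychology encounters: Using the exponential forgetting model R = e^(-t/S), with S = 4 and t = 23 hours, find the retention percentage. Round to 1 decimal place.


R = e^(-t/S)
-t/S = -23/4 = -5.75
R = e^(-5.75) = 0.003183
Percentage = 0.003183 * 100
= 0.3


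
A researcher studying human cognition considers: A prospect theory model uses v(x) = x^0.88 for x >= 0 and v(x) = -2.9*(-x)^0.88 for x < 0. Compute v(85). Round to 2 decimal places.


Since x = 85 >= 0, use v(x) = x^0.88
85^0.88 = 49.8757
v(85) = 49.88


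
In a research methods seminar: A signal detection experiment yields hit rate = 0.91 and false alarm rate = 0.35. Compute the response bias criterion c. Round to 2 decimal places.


c = -0.5 * (z(HR) + z(FAR))
z(0.91) = 1.3408
z(0.35) = -0.3853
c = -0.5 * (1.3408 + -0.3853)
= -0.5 * 0.9555
= -0.48


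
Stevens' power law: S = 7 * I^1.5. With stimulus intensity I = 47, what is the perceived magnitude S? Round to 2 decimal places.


S = 7 * 47^1.5
47^1.5 = 322.2158
S = 7 * 322.2158
= 2255.51


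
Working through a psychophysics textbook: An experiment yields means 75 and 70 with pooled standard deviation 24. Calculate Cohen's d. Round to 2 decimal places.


Cohen's d = (M1 - M2) / S_pooled
= (75 - 70) / 24
= 5 / 24
= 0.21


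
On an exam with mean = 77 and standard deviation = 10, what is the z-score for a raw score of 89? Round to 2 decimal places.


z = (X - mu) / sigma
= (89 - 77) / 10
= 12 / 10
= 1.20


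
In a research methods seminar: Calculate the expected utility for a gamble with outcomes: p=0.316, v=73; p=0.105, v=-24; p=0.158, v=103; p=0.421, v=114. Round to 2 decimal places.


EU = sum(p_i * v_i)
0.316 * 73 = 23.068
0.105 * -24 = -2.52
0.158 * 103 = 16.274
0.421 * 114 = 47.994
EU = 23.068 + -2.52 + 16.274 + 47.994
= 84.82


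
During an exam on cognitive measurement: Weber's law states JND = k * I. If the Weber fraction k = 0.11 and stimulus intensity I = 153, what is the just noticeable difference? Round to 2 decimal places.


JND = k * I
JND = 0.11 * 153
= 16.83


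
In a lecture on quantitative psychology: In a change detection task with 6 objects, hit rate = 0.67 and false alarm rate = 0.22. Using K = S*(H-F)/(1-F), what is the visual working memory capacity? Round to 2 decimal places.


K = S * (H - F) / (1 - F)
H - F = 0.45
1 - F = 0.78
K = 6 * 0.45 / 0.78
= 3.46


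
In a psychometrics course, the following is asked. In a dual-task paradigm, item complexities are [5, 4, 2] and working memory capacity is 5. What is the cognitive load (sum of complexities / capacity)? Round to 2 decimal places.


Total complexity = 5 + 4 + 2 = 11
Load = total / capacity = 11 / 5
= 2.20


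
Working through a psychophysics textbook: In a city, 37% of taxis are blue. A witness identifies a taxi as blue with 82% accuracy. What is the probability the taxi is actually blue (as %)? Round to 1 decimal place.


P(blue | says blue) = P(says blue | blue)*P(blue) / [P(says blue | blue)*P(blue) + P(says blue | not blue)*P(not blue)]
Numerator = 0.82 * 0.37 = 0.3034
False identification = 0.18 * 0.63 = 0.1134
P = 0.3034 / (0.3034 + 0.1134)
= 0.3034 / 0.4168
As percentage = 72.8


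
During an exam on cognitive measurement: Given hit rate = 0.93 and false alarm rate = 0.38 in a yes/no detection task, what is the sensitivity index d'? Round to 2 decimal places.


d' = z(HR) - z(FAR)
z(0.93) = 1.4758
z(0.38) = -0.3055
d' = 1.4758 - -0.3055
= 1.78


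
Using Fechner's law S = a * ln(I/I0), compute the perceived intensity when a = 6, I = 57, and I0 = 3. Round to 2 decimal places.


S = 6 * ln(57/3)
I/I0 = 19.0
ln(19.0) = 2.9444
S = 6 * 2.9444
= 17.67


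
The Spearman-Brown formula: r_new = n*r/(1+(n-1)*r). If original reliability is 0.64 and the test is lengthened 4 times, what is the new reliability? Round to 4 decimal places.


r_new = n*r / (1 + (n-1)*r)
Numerator = 4 * 0.64 = 2.56
Denominator = 1 + 3 * 0.64 = 2.92
r_new = 2.56 / 2.92
= 0.8767


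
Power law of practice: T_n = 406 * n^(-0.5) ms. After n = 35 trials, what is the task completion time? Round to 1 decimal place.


T_n = 406 * 35^(-0.5)
35^(-0.5) = 0.169031
T_n = 406 * 0.169031
= 68.6 ms


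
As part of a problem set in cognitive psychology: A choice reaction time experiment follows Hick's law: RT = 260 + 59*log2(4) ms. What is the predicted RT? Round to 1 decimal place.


RT = 260 + 59 * log2(4)
log2(4) = 2.0
RT = 260 + 59 * 2.0
= 260 + 118.0
= 378.0 ms


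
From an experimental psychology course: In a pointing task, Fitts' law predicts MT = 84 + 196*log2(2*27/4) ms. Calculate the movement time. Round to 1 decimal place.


MT = 84 + 196 * log2(2*27/4)
2D/W = 13.5
log2(13.5) = 3.7549
MT = 84 + 196 * 3.7549
= 820.0 ms


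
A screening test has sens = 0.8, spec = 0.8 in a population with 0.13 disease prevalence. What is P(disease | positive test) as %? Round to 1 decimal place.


PPV = (sens * prev) / (sens * prev + (1-spec) * (1-prev))
Numerator = 0.8 * 0.13 = 0.104
P(positive and no disease) = (1 - spec) * (1 - prev) = (1 - 0.8) * (1 - 0.13) = 0.174
Denominator = 0.104 + 0.174 = 0.278
PPV = 0.104 / 0.278 = 0.374101
As percentage = 37.4


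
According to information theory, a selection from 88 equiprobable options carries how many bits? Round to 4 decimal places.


H = log2(n)
H = log2(88)
= 6.4594


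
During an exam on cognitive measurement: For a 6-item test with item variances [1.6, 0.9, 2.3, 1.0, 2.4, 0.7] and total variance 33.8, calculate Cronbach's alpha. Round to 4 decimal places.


alpha = (k/(k-1)) * (1 - sum(s_i^2)/s_total^2)
sum(item variances) = 8.9
k/(k-1) = 6/5 = 1.2
1 - 8.9/33.8 = 1 - 0.263314 = 0.736686
alpha = 1.2 * 0.736686
= 0.8840


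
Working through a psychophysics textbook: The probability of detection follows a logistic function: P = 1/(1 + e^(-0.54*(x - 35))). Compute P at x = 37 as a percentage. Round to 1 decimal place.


P(x) = 1/(1 + e^(-0.54*(37 - 35)))
Exponent = -0.54 * 2 = -1.08
e^(-1.08) = 0.339596
P = 1/(1 + 0.339596) = 0.746494
Percentage = 74.6


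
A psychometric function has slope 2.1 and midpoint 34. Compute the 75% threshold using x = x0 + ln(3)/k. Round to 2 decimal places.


At P = 0.75: 0.75 = 1/(1 + e^(-k*(x-x0)))
Solving: e^(-k*(x-x0)) = 1/3
x = x0 + ln(3)/k
ln(3) = 1.0986
x = 34 + 1.0986/2.1
= 34 + 0.5231
= 34.52


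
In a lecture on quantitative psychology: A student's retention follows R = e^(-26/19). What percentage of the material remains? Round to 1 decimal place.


R = e^(-t/S)
-t/S = -26/19 = -1.368421
R = e^(-1.368421) = 0.254509
Percentage = 0.254509 * 100
= 25.5


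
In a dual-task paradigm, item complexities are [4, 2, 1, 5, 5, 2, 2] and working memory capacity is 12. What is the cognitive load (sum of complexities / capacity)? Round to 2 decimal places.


Total complexity = 4 + 2 + 1 + 5 + 5 + 2 + 2 = 21
Load = total / capacity = 21 / 12
= 1.75


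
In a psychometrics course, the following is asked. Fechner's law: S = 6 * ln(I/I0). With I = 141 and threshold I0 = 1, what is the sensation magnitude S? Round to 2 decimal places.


S = 6 * ln(141/1)
I/I0 = 141.0
ln(141.0) = 4.9488
S = 6 * 4.9488
= 29.69


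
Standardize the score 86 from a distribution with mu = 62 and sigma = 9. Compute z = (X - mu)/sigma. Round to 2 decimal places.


z = (X - mu) / sigma
= (86 - 62) / 9
= 24 / 9
= 2.67


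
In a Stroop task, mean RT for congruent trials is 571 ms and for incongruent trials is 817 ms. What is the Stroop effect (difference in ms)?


Stroop effect = RT(incongruent) - RT(congruent)
= 817 - 571
= 246 ms


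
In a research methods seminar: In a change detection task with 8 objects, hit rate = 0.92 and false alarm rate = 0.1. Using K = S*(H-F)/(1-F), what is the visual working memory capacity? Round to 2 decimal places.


K = S * (H - F) / (1 - F)
H - F = 0.82
1 - F = 0.9
K = 8 * 0.82 / 0.9
= 7.29


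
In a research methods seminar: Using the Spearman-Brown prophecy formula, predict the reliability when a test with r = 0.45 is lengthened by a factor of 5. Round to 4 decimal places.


r_new = n*r / (1 + (n-1)*r)
Numerator = 5 * 0.45 = 2.25
Denominator = 1 + 4 * 0.45 = 2.8
r_new = 2.25 / 2.8
= 0.8036


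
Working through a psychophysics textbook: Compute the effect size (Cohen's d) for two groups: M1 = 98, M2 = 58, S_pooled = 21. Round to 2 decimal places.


Cohen's d = (M1 - M2) / S_pooled
= (98 - 58) / 21
= 40 / 21
= 1.90


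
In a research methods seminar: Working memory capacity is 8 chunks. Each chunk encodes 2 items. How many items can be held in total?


Total items = chunks * items_per_chunk
= 8 * 2
= 16


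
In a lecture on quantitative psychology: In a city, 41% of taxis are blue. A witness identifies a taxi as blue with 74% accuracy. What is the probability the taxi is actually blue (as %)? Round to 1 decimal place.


P(blue | says blue) = P(says blue | blue)*P(blue) / [P(says blue | blue)*P(blue) + P(says blue | not blue)*P(not blue)]
Numerator = 0.74 * 0.41 = 0.3034
False identification = 0.26 * 0.59 = 0.1534
P = 0.3034 / (0.3034 + 0.1534)
= 0.3034 / 0.4568
As percentage = 66.4


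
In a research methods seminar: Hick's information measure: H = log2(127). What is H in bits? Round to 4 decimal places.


H = log2(n)
H = log2(127)
= 6.9887


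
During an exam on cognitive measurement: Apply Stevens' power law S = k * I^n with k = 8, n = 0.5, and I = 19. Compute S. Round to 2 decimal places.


S = 8 * 19^0.5
19^0.5 = 4.3589
S = 8 * 4.3589
= 34.87


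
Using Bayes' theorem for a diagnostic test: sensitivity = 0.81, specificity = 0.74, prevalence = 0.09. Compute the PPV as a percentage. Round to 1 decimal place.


PPV = (sens * prev) / (sens * prev + (1-spec) * (1-prev))
Numerator = 0.81 * 0.09 = 0.0729
P(positive and no disease) = (1 - spec) * (1 - prev) = (1 - 0.74) * (1 - 0.09) = 0.2366
Denominator = 0.0729 + 0.2366 = 0.3095
PPV = 0.0729 / 0.3095 = 0.235541
As percentage = 23.6


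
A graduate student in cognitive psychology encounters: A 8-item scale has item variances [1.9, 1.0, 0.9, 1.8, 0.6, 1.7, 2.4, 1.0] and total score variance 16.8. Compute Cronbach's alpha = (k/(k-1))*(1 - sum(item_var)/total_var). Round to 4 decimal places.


alpha = (k/(k-1)) * (1 - sum(s_i^2)/s_total^2)
sum(item variances) = 11.3
k/(k-1) = 8/7 = 1.142857
1 - 11.3/16.8 = 1 - 0.672619 = 0.327381
alpha = 1.142857 * 0.327381
= 0.3741


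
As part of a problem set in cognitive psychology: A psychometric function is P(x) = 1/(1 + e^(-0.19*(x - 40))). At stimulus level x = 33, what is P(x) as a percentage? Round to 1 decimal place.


P(x) = 1/(1 + e^(-0.19*(33 - 40)))
Exponent = -0.19 * -7 = 1.33
e^(1.33) = 3.781043
P = 1/(1 + 3.781043) = 0.209159
Percentage = 20.9


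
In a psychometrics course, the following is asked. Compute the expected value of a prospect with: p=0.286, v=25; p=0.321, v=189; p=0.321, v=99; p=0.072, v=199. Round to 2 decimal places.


EU = sum(p_i * v_i)
0.286 * 25 = 7.15
0.321 * 189 = 60.669
0.321 * 99 = 31.779
0.072 * 199 = 14.328
EU = 7.15 + 60.669 + 31.779 + 14.328
= 113.93


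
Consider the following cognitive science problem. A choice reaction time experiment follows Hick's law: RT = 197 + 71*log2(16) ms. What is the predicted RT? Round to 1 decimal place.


RT = 197 + 71 * log2(16)
log2(16) = 4.0
RT = 197 + 71 * 4.0
= 197 + 284.0
= 481.0 ms


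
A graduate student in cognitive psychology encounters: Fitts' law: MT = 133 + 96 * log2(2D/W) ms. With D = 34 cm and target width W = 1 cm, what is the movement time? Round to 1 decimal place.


MT = 133 + 96 * log2(2*34/1)
2D/W = 68.0
log2(68.0) = 6.0875
MT = 133 + 96 * 6.0875
= 717.4 ms


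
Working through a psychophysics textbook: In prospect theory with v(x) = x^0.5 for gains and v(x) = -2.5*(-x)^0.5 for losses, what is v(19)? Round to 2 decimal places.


Since x = 19 >= 0, use v(x) = x^0.5
19^0.5 = 4.3589
v(19) = 4.36


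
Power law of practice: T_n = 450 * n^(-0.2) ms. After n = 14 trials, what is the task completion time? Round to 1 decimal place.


T_n = 450 * 14^(-0.2)
14^(-0.2) = 0.589895
T_n = 450 * 0.589895
= 265.5 ms


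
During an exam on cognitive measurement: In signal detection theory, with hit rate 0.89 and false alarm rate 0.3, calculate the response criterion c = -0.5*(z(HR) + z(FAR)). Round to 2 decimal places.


c = -0.5 * (z(HR) + z(FAR))
z(0.89) = 1.2265
z(0.3) = -0.5244
c = -0.5 * (1.2265 + -0.5244)
= -0.5 * 0.7021
= -0.35


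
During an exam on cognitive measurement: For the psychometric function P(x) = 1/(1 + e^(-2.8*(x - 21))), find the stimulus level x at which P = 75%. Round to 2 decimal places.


At P = 0.75: 0.75 = 1/(1 + e^(-k*(x-x0)))
Solving: e^(-k*(x-x0)) = 1/3
x = x0 + ln(3)/k
ln(3) = 1.0986
x = 21 + 1.0986/2.8
= 21 + 0.3924
= 21.39


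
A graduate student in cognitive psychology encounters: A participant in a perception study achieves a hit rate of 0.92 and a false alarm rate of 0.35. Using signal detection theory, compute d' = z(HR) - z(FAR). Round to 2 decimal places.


d' = z(HR) - z(FAR)
z(0.92) = 1.4051
z(0.35) = -0.3853
d' = 1.4051 - -0.3853
= 1.79


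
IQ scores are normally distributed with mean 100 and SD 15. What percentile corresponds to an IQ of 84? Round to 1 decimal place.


z = (IQ - mean) / SD
z = (84 - 100) / 15 = -1.0667
Percentile = Phi(-1.0667) * 100
Phi(-1.0667) = 0.143054
= 14.3


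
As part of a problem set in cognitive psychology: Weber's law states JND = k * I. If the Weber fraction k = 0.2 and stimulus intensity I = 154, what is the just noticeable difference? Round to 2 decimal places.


JND = k * I
JND = 0.2 * 154
= 30.80


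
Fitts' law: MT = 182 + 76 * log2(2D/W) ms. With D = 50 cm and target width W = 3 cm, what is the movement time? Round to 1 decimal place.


MT = 182 + 76 * log2(2*50/3)
2D/W = 33.333333
log2(33.333333) = 5.0589
MT = 182 + 76 * 5.0589
= 566.5 ms


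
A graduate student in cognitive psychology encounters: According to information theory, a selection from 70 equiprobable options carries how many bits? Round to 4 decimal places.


H = log2(n)
H = log2(70)
= 6.1293


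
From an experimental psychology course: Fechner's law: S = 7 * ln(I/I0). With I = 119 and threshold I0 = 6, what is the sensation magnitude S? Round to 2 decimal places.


S = 7 * ln(119/6)
I/I0 = 19.833333
ln(19.833333) = 2.9874
S = 7 * 2.9874
= 20.91


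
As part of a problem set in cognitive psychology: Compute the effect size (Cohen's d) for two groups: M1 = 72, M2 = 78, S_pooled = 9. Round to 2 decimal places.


Cohen's d = (M1 - M2) / S_pooled
= (72 - 78) / 9
= -6 / 9
= -0.67


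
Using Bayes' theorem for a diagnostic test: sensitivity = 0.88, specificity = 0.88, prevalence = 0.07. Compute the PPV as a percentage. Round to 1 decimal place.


PPV = (sens * prev) / (sens * prev + (1-spec) * (1-prev))
Numerator = 0.88 * 0.07 = 0.0616
P(positive and no disease) = (1 - spec) * (1 - prev) = (1 - 0.88) * (1 - 0.07) = 0.1116
Denominator = 0.0616 + 0.1116 = 0.1732
PPV = 0.0616 / 0.1732 = 0.355658
As percentage = 35.6


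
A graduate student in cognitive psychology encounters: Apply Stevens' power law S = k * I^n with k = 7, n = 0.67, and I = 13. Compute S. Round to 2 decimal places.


S = 7 * 13^0.67
13^0.67 = 5.5762
S = 7 * 5.5762
= 39.03


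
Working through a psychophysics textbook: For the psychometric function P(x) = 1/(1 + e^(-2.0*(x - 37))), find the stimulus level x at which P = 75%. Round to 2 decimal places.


At P = 0.75: 0.75 = 1/(1 + e^(-k*(x-x0)))
Solving: e^(-k*(x-x0)) = 1/3
x = x0 + ln(3)/k
ln(3) = 1.0986
x = 37 + 1.0986/2.0
= 37 + 0.5493
= 37.55


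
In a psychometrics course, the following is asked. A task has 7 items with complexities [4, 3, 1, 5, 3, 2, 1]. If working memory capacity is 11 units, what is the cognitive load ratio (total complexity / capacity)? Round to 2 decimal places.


Total complexity = 4 + 3 + 1 + 5 + 3 + 2 + 1 = 19
Load = total / capacity = 19 / 11
= 1.73


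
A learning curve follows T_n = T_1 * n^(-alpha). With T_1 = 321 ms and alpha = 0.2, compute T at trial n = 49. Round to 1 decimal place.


T_n = 321 * 49^(-0.2)
49^(-0.2) = 0.459157
T_n = 321 * 0.459157
= 147.4 ms


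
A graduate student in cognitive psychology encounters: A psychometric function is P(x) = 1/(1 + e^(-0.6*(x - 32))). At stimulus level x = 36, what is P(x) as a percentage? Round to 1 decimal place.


P(x) = 1/(1 + e^(-0.6*(36 - 32)))
Exponent = -0.6 * 4 = -2.4
e^(-2.4) = 0.090718
P = 1/(1 + 0.090718) = 0.916827
Percentage = 91.7


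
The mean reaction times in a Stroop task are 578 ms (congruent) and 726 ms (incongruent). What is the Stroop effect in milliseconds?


Stroop effect = RT(incongruent) - RT(congruent)
= 726 - 578
= 148 ms


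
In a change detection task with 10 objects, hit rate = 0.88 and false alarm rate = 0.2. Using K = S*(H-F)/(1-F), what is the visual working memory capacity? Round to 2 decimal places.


K = S * (H - F) / (1 - F)
H - F = 0.68
1 - F = 0.8
K = 10 * 0.68 / 0.8
= 8.50


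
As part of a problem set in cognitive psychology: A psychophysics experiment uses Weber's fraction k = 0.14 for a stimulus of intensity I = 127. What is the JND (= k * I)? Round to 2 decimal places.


JND = k * I
JND = 0.14 * 127
= 17.78


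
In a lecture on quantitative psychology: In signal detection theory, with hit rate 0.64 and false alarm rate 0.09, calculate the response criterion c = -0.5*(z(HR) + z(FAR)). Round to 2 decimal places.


c = -0.5 * (z(HR) + z(FAR))
z(0.64) = 0.3585
z(0.09) = -1.3408
c = -0.5 * (0.3585 + -1.3408)
= -0.5 * -0.9823
= 0.49


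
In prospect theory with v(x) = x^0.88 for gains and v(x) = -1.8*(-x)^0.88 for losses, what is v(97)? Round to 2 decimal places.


Since x = 97 >= 0, use v(x) = x^0.88
97^0.88 = 56.0221
v(97) = 56.02


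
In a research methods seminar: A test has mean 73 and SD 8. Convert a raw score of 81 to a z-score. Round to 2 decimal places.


z = (X - mu) / sigma
= (81 - 73) / 8
= 8 / 8
= 1.00


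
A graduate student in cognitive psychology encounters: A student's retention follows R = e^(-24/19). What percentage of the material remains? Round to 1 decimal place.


R = e^(-t/S)
-t/S = -24/19 = -1.263158
R = e^(-1.263158) = 0.28276
Percentage = 0.28276 * 100
= 28.3


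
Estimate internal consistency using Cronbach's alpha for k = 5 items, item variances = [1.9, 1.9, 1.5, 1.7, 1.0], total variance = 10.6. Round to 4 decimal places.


alpha = (k/(k-1)) * (1 - sum(s_i^2)/s_total^2)
sum(item variances) = 8.0
k/(k-1) = 5/4 = 1.25
1 - 8.0/10.6 = 1 - 0.754717 = 0.245283
alpha = 1.25 * 0.245283
= 0.3066


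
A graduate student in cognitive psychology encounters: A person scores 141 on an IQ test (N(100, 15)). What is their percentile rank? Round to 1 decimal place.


z = (IQ - mean) / SD
z = (141 - 100) / 15 = 2.7333
Percentile = Phi(2.7333) * 100
Phi(2.7333) = 0.996865
= 99.7


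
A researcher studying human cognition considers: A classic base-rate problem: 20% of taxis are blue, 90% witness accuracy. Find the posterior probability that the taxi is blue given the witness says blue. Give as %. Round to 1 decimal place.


P(blue | says blue) = P(says blue | blue)*P(blue) / [P(says blue | blue)*P(blue) + P(says blue | not blue)*P(not blue)]
Numerator = 0.9 * 0.2 = 0.18
False identification = 0.1 * 0.8 = 0.08
P = 0.18 / (0.18 + 0.08)
= 0.18 / 0.26
As percentage = 69.2


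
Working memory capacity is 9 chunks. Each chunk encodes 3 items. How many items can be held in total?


Total items = chunks * items_per_chunk
= 9 * 3
= 27


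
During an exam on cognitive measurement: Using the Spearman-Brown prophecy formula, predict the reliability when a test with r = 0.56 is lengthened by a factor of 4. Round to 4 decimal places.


r_new = n*r / (1 + (n-1)*r)
Numerator = 4 * 0.56 = 2.24
Denominator = 1 + 3 * 0.56 = 2.68
r_new = 2.24 / 2.68
= 0.8358


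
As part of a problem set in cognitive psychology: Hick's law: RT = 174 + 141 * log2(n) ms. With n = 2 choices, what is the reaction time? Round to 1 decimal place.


RT = 174 + 141 * log2(2)
log2(2) = 1.0
RT = 174 + 141 * 1.0
= 174 + 141.0
= 315.0 ms


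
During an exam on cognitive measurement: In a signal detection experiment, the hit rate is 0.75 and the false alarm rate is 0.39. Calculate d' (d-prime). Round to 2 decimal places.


d' = z(HR) - z(FAR)
z(0.75) = 0.6745
z(0.39) = -0.2793
d' = 0.6745 - -0.2793
= 0.95


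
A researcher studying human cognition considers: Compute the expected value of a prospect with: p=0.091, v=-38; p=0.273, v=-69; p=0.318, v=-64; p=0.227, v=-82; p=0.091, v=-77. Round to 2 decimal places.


EU = sum(p_i * v_i)
0.091 * -38 = -3.458
0.273 * -69 = -18.837
0.318 * -64 = -20.352
0.227 * -82 = -18.614
0.091 * -77 = -7.007
EU = -3.458 + -18.837 + -20.352 + -18.614 + -7.007
= -68.27


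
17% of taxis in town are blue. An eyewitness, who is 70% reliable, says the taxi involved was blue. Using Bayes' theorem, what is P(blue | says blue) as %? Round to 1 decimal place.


P(blue | says blue) = P(says blue | blue)*P(blue) / [P(says blue | blue)*P(blue) + P(says blue | not blue)*P(not blue)]
Numerator = 0.7 * 0.17 = 0.119
False identification = 0.3 * 0.83 = 0.249
P = 0.119 / (0.119 + 0.249)
= 0.119 / 0.368
As percentage = 32.3


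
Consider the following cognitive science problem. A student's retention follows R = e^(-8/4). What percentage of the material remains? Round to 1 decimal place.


R = e^(-t/S)
-t/S = -8/4 = -2.0
R = e^(-2.0) = 0.135335
Percentage = 0.135335 * 100
= 13.5


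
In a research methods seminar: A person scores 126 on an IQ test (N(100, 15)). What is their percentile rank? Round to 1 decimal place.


z = (IQ - mean) / SD
z = (126 - 100) / 15 = 1.7333
Percentile = Phi(1.7333) * 100
Phi(1.7333) = 0.958479
= 95.8


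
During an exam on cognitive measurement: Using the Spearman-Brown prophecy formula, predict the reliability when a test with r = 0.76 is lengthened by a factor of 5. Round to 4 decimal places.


r_new = n*r / (1 + (n-1)*r)
Numerator = 5 * 0.76 = 3.8
Denominator = 1 + 4 * 0.76 = 4.04
r_new = 3.8 / 4.04
= 0.9406


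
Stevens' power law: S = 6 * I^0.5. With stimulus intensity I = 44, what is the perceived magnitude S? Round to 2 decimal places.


S = 6 * 44^0.5
44^0.5 = 6.6332
S = 6 * 6.6332
= 39.80


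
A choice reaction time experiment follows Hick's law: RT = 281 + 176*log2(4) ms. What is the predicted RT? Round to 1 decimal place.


RT = 281 + 176 * log2(4)
log2(4) = 2.0
RT = 281 + 176 * 2.0
= 281 + 352.0
= 633.0 ms


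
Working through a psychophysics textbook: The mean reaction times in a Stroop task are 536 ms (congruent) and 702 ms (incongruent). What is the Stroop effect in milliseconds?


Stroop effect = RT(incongruent) - RT(congruent)
= 702 - 536
= 166 ms


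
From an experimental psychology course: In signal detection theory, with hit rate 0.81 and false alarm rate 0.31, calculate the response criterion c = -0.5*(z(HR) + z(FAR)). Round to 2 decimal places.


c = -0.5 * (z(HR) + z(FAR))
z(0.81) = 0.8779
z(0.31) = -0.4959
c = -0.5 * (0.8779 + -0.4959)
= -0.5 * 0.382
= -0.19


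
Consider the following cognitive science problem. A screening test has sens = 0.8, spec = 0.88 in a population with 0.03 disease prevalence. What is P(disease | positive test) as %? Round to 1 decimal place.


PPV = (sens * prev) / (sens * prev + (1-spec) * (1-prev))
Numerator = 0.8 * 0.03 = 0.024
P(positive and no disease) = (1 - spec) * (1 - prev) = (1 - 0.88) * (1 - 0.03) = 0.1164
Denominator = 0.024 + 0.1164 = 0.1404
PPV = 0.024 / 0.1404 = 0.17094
As percentage = 17.1


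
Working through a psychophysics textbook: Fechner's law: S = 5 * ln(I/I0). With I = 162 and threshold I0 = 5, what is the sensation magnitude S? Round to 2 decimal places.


S = 5 * ln(162/5)
I/I0 = 32.4
ln(32.4) = 3.4782
S = 5 * 3.4782
= 17.39


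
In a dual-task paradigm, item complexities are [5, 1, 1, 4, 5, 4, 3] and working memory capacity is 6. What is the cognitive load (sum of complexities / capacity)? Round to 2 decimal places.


Total complexity = 5 + 1 + 1 + 4 + 5 + 4 + 3 = 23
Load = total / capacity = 23 / 6
= 3.83


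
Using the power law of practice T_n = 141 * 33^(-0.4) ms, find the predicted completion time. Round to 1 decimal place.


T_n = 141 * 33^(-0.4)
33^(-0.4) = 0.246942
T_n = 141 * 0.246942
= 34.8 ms


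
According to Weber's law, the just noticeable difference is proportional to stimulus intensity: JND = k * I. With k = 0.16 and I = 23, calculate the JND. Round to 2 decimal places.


JND = k * I
JND = 0.16 * 23
= 3.68


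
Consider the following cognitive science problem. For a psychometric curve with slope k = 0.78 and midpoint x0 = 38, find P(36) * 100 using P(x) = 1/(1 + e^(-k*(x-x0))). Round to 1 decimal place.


P(x) = 1/(1 + e^(-0.78*(36 - 38)))
Exponent = -0.78 * -2 = 1.56
e^(1.56) = 4.758821
P = 1/(1 + 4.758821) = 0.173647
Percentage = 17.4


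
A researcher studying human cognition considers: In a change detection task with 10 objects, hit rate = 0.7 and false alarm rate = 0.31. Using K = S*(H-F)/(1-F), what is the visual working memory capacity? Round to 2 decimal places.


K = S * (H - F) / (1 - F)
H - F = 0.39
1 - F = 0.69
K = 10 * 0.39 / 0.69
= 5.65


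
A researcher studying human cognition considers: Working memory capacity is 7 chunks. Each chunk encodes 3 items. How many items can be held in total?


Total items = chunks * items_per_chunk
= 7 * 3
= 21


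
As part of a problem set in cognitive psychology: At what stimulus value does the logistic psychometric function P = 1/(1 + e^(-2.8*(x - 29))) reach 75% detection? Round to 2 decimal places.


At P = 0.75: 0.75 = 1/(1 + e^(-k*(x-x0)))
Solving: e^(-k*(x-x0)) = 1/3
x = x0 + ln(3)/k
ln(3) = 1.0986
x = 29 + 1.0986/2.8
= 29 + 0.3924
= 29.39


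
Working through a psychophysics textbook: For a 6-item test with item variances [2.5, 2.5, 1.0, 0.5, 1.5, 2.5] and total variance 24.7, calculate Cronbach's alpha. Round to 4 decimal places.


alpha = (k/(k-1)) * (1 - sum(s_i^2)/s_total^2)
sum(item variances) = 10.5
k/(k-1) = 6/5 = 1.2
1 - 10.5/24.7 = 1 - 0.425101 = 0.574899
alpha = 1.2 * 0.574899
= 0.6899


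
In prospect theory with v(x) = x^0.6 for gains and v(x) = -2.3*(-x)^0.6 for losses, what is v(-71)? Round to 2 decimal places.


Since x = -71 < 0, use v(x) = -lambda*(-x)^alpha
(-x) = 71
71^0.6 = 12.9049
v(-71) = -2.3 * 12.9049
= -29.68


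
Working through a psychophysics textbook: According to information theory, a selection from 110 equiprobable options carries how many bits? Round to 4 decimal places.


H = log2(n)
H = log2(110)
= 6.7814


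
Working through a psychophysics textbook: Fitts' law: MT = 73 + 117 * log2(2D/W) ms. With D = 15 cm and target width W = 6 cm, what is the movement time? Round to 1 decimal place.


MT = 73 + 117 * log2(2*15/6)
2D/W = 5.0
log2(5.0) = 2.3219
MT = 73 + 117 * 2.3219
= 344.7 ms


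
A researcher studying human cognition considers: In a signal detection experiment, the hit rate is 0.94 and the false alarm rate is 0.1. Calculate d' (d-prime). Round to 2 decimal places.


d' = z(HR) - z(FAR)
z(0.94) = 1.5548
z(0.1) = -1.2816
d' = 1.5548 - -1.2816
= 2.84


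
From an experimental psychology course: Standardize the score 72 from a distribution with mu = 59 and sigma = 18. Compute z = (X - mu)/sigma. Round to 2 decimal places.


z = (X - mu) / sigma
= (72 - 59) / 18
= 13 / 18
= 0.72


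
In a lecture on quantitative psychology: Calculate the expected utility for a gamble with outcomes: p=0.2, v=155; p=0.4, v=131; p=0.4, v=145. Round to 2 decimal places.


EU = sum(p_i * v_i)
0.2 * 155 = 31.0
0.4 * 131 = 52.4
0.4 * 145 = 58.0
EU = 31.0 + 52.4 + 58.0
= 141.40
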